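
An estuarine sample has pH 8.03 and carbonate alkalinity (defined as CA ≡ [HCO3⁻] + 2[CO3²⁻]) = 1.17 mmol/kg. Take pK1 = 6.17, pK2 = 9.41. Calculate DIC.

CA = [HCO3⁻] + 2[CO3²⁻] = (α₁ + 2α₂)·DIC
At pH 8.03: [H⁺]/K1 = 10^-1.86 = 0.013804, K2/[H⁺] = 10^-1.38 = 0.041687
α₁ = 1/(1 + 0.013804 + 0.041687) = 1/1.0555 = 0.9474; α₂ = α₁·K2/[H⁺] = 0.03950
α₁ + 2α₂ = 1.0264
DIC = CA / (α₁ + 2α₂) = 1.17 / 1.0264 = 1.14 mmol/kg

DIC = 1.14 mmol/kg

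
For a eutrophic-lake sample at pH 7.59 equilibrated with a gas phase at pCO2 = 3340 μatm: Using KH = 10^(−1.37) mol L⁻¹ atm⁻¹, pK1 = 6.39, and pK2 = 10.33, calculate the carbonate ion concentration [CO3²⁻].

[CO3²⁻] = 4.11 μmol/L

[CO2*] = KH · pCO2 = 10^(−1.37) × 3340×10^-6 = 1.425×10^-4 mol/L
α₀ = 1/(1 + K1/[H⁺] + K1K2/[H⁺]²) = 1/(1 + 10^+1.20 + 10^-1.54) = 0.05925
DIC = [CO2*]/α₀ = 1.425×10^-4 / 0.05925 = 2.405 mmol/L
[CO3²⁻] = α₂·DIC; α₂ = 0.001709, so [CO3²⁻] = 0.001709 × 2.405 = 0.00411 mmol/L = 4.11 μmol/L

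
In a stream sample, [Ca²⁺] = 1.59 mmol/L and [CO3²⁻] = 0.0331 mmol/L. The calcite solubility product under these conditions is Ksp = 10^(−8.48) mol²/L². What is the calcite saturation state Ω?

Ksp = 10^(−8.48) = 3.311×10^-9
Ω = [Ca²⁺][CO3²⁻]/Ksp = (1.59×10^-3)(0.0331×10^-3) / 3.311×10^-9 = 15.9

Ω = 15.9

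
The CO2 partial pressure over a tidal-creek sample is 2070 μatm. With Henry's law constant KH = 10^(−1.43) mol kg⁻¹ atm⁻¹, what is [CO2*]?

[CO2*] = 76.9 μmol/kg

KH = 10^(−1.43) = 3.715×10^-2 mol kg⁻¹ atm⁻¹
[CO2*] = KH · pCO2 = 3.715×10^-2 × 2070×10^-6 atm = 7.69×10^-5 mol/kg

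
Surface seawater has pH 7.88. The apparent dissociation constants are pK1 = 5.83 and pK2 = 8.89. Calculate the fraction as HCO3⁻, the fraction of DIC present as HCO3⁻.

α₁ = 1 / (1 + [H⁺]/K1 + K2/[H⁺]) = 1 / (1 + 10^-2.05 + 10^-1.01)
   = 1 / (1 + 0.0089125 + 0.097724) = 1/1.1066 = 0.9036

α₁ = 0.904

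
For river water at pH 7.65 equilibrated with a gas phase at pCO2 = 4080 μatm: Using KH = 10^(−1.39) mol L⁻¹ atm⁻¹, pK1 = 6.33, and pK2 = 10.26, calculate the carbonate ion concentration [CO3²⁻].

[CO3²⁻] = 8.52 μmol/L

[CO2*] = KH · pCO2 = 10^(−1.39) × 4080×10^-6 = 1.662×10^-4 mol/L
α₀ = 1/(1 + K1/[H⁺] + K1K2/[H⁺]²) = 1/(1 + 10^+1.32 + 10^-1.29) = 0.04557
DIC = [CO2*]/α₀ = 1.662×10^-4 / 0.04557 = 3.647 mmol/L
[CO3²⁻] = α₂·DIC; α₂ = 0.002337, so [CO3²⁻] = 0.002337 × 3.647 = 0.00852 mmol/L = 8.52 μmol/L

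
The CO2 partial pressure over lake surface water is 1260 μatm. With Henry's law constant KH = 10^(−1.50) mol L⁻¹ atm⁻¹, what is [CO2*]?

KH = 10^(−1.50) = 3.162×10^-2 mol L⁻¹ atm⁻¹
[CO2*] = KH · pCO2 = 3.162×10^-2 × 1260×10^-6 atm = 3.98×10^-5 mol/L

[CO2*] = 39.8 μmol/L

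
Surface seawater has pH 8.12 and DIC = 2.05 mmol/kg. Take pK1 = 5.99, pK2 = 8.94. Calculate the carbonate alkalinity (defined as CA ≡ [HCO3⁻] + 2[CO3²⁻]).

CA = 2.30 mmol/kg

CA = [HCO3⁻] + 2[CO3²⁻] = (α₁ + 2α₂)·DIC
At pH 8.12: [H⁺]/K1 = 10^-2.13 = 0.0074131, K2/[H⁺] = 10^-0.82 = 0.15136
α₁ = 1/(1 + 0.0074131 + 0.15136) = 1/1.1588 = 0.8630; α₂ = α₁·K2/[H⁺] = 0.1306
α₁ + 2α₂ = 1.1242
CA = 1.1242 × 2.05 = 2.30 mmol/kg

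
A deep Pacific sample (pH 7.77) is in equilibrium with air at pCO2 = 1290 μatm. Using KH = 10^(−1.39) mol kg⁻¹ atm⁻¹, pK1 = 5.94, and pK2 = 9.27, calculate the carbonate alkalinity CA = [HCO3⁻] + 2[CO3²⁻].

[CO2*] = KH · pCO2 = 10^(−1.39) × 1290×10^-6 = 5.255×10^-5 mol/kg
α₀ = 1/(1 + K1/[H⁺] + K1K2/[H⁺]²) = 1/(1 + 10^+1.83 + 10^+0.33) = 0.01414
DIC = [CO2*]/α₀ = 5.255×10^-5 / 0.01414 = 3.718 mmol/kg
CA = (α₁ + 2α₂)·DIC = (0.9556 + 2×0.03022) × 3.718 = 3.78 mmol/kg

CA = 3.78 mmol/kg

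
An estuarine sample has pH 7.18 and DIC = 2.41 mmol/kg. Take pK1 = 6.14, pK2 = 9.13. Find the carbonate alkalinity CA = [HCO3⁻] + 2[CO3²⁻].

CA = [HCO3⁻] + 2[CO3²⁻] = (α₁ + 2α₂)·DIC
At pH 7.18: [H⁺]/K1 = 10^-1.04 = 0.091201, K2/[H⁺] = 10^-1.95 = 0.011220
α₁ = 1/(1 + 0.091201 + 0.011220) = 1/1.1024 = 0.9071; α₂ = α₁·K2/[H⁺] = 0.01018
α₁ + 2α₂ = 0.9274
CA = 0.9274 × 2.41 = 2.24 mmol/kg

CA = 2.24 mmol/kg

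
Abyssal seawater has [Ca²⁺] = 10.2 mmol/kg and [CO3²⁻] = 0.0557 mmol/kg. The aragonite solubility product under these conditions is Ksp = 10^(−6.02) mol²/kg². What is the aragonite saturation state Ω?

Ksp = 10^(−6.02) = 9.550×10^-7
Ω = [Ca²⁺][CO3²⁻]/Ksp = (10.2×10^-3)(0.0557×10^-3) / 9.550×10^-7 = 0.595

Ω = 0.595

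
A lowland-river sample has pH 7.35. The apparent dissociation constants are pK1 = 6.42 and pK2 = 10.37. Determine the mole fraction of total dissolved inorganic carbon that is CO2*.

α₀ = 1 / (1 + K1/[H⁺] + K1K2/[H⁺]²) = 1 / (1 + 10^+0.93 + 10^-2.09)
   = 1 / (1 + 8.5114 + 0.0081283) = 1/9.5195 = 0.1050

α₀ = 0.105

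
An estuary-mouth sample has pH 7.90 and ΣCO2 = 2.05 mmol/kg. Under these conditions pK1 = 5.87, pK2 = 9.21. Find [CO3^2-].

α₂ = 1 / (1 + [H⁺]/K2 + [H⁺]²/(K1K2)) = 1 / (1 + 10^+1.31 + 10^-0.72)
   = 1 / (1 + 20.417 + 0.19055) = 1/21.608 = 0.04628
[CO3²⁻] = α₂ × DIC = 0.04628 × 2.05 = 0.0949 mmol/kg

[CO3²⁻] = 0.0949 mmol/kg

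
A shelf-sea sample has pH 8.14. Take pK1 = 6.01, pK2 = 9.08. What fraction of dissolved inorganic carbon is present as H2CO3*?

α₀ = 1 / (1 + K1/[H⁺] + K1K2/[H⁺]²) = 1 / (1 + 10^+2.13 + 10^+1.19)
   = 1 / (1 + 134.90 + 15.488) = 1/151.38 = 0.006606

α₀ = 0.00661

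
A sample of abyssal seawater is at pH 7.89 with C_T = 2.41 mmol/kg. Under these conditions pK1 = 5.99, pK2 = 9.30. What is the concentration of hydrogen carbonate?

α₁ = 1 / (1 + [H⁺]/K1 + K2/[H⁺]) = 1 / (1 + 10^-1.90 + 10^-1.41)
   = 1 / (1 + 0.012589 + 0.038905) = 1/1.0515 = 0.9510
[HCO3⁻] = α₁ × DIC = 0.9510 × 2.41 = 2.29 mmol/kg

[HCO3⁻] = 2.29 mmol/kg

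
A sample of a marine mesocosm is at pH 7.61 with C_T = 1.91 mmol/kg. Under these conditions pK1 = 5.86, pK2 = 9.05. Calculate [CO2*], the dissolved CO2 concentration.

α₀ = 1 / (1 + K1/[H⁺] + K1K2/[H⁺]²) = 1 / (1 + 10^+1.75 + 10^+0.31)
   = 1 / (1 + 56.234 + 2.0417) = 1/59.276 = 0.01687
[CO2*] = α₀ × DIC = 0.01687 × 1.91 = 0.0322 mmol/kg

[CO2*] = 0.0322 mmol/kg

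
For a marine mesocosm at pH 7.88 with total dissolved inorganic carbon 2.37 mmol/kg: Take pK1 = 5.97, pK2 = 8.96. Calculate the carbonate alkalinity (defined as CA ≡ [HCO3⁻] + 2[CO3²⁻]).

CA = [HCO3⁻] + 2[CO3²⁻] = (α₁ + 2α₂)·DIC
At pH 7.88: [H⁺]/K1 = 10^-1.91 = 0.012303, K2/[H⁺] = 10^-1.08 = 0.083176
α₁ = 1/(1 + 0.012303 + 0.083176) = 1/1.0955 = 0.9128; α₂ = α₁·K2/[H⁺] = 0.07593
α₁ + 2α₂ = 1.0647
CA = 1.0647 × 2.37 = 2.52 mmol/kg

CA = 2.52 mmol/kg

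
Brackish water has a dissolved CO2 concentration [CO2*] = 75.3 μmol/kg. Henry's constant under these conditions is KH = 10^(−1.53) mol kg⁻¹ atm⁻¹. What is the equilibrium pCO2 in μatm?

pCO2 = 2550 μatm

KH = 10^(−1.53) = 2.951×10^-2 mol kg⁻¹ atm⁻¹
pCO2 = [CO2*]/KH = 75.3×10^-6 / 2.951×10^-2 = 2.55×10^-3 atm = 2550 μatm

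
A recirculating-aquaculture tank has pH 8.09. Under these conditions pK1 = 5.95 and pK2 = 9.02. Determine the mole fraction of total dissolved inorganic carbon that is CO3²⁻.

α₂ = 0.104

α₂ = 1 / (1 + [H⁺]/K2 + [H⁺]²/(K1K2)) = 1 / (1 + 10^+0.93 + 10^-1.21)
   = 1 / (1 + 8.5114 + 0.061660) = 1/9.5730 = 0.1045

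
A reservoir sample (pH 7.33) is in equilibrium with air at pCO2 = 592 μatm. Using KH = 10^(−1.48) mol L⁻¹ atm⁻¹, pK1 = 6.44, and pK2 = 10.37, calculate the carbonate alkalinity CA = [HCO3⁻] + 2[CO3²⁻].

[CO2*] = KH · pCO2 = 10^(−1.48) × 592×10^-6 = 1.960×10^-5 mol/L
α₀ = 1/(1 + K1/[H⁺] + K1K2/[H⁺]²) = 1/(1 + 10^+0.89 + 10^-2.15) = 0.1140
DIC = [CO2*]/α₀ = 1.960×10^-5 / 0.1140 = 0.1719 mmol/L
CA = (α₁ + 2α₂)·DIC = (0.8852 + 2×0.0008073) × 0.1719 = 0.152 mmol/L

CA = 0.152 mmol/L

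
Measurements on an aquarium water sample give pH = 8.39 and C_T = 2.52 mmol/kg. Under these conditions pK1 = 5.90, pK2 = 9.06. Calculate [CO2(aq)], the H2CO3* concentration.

[CO2*] = 6.70 μmol/kg

α₀ = 1 / (1 + K1/[H⁺] + K1K2/[H⁺]²) = 1 / (1 + 10^+2.49 + 10^+1.82)
   = 1 / (1 + 309.03 + 66.069) = 1/376.10 = 0.002659
[CO2*] = α₀ × DIC = 0.002659 × 2.52 = 0.00670 mmol/kg = 6.70 μmol/kg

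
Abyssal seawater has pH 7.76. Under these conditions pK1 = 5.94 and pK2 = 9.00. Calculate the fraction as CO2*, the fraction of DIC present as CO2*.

α₀ = 1 / (1 + K1/[H⁺] + K1K2/[H⁺]²) = 1 / (1 + 10^+1.82 + 10^+0.58)
   = 1 / (1 + 66.069 + 3.8019) = 1/70.871 = 0.01411

α₀ = 0.0141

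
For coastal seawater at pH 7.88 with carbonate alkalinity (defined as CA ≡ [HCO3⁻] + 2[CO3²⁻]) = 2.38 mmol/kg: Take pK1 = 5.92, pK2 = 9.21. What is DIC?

DIC = 2.30 mmol/kg

CA = [HCO3⁻] + 2[CO3²⁻] = (α₁ + 2α₂)·DIC
At pH 7.88: [H⁺]/K1 = 10^-1.96 = 0.010965, K2/[H⁺] = 10^-1.33 = 0.046774
α₁ = 1/(1 + 0.010965 + 0.046774) = 1/1.0577 = 0.9454; α₂ = α₁·K2/[H⁺] = 0.04422
α₁ + 2α₂ = 1.0339
DIC = CA / (α₁ + 2α₂) = 2.38 / 1.0339 = 2.30 mmol/kg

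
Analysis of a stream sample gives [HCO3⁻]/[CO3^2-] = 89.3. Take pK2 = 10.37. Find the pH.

From K2 = [H⁺][CO3^2-]/[HCO3⁻]:  pH = pK2 − log₁₀([HCO3⁻]/[CO3^2-])
log₁₀(89.3) = +1.951
pH = 10.37 − (+1.951) = 8.42

pH = 8.42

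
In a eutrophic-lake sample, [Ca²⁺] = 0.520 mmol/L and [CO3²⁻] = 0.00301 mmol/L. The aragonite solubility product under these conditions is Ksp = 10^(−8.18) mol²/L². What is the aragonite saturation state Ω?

Ksp = 10^(−8.18) = 6.607×10^-9
Ω = [Ca²⁺][CO3²⁻]/Ksp = (0.520×10^-3)(0.00301×10^-3) / 6.607×10^-9 = 0.237

Ω = 0.237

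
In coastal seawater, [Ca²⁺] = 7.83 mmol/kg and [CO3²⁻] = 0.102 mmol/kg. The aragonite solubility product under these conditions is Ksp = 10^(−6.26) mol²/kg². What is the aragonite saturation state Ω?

Ω = 1.45

Ksp = 10^(−6.26) = 5.495×10^-7
Ω = [Ca²⁺][CO3²⁻]/Ksp = (7.83×10^-3)(0.102×10^-3) / 5.495×10^-7 = 1.45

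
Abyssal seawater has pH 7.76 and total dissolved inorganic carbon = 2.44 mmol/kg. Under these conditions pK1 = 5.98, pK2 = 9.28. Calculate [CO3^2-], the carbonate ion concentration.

α₂ = 1 / (1 + [H⁺]/K2 + [H⁺]²/(K1K2)) = 1 / (1 + 10^+1.52 + 10^-0.26)
   = 1 / (1 + 33.113 + 0.54954) = 1/34.663 = 0.02885
[CO3²⁻] = α₂ × DIC = 0.02885 × 2.44 = 0.0704 mmol/kg

[CO3²⁻] = 0.0704 mmol/kg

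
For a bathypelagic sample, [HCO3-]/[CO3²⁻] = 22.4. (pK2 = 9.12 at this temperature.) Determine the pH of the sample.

pH = 7.77

From K2 = [H⁺][CO3²⁻]/[HCO3-]:  pH = pK2 − log₁₀([HCO3-]/[CO3²⁻])
log₁₀(22.4) = +1.350
pH = 9.12 − (+1.350) = 7.77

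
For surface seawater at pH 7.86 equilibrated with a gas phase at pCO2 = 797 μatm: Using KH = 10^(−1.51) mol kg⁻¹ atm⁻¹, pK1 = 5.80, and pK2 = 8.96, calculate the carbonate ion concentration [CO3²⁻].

[CO2*] = KH · pCO2 = 10^(−1.51) × 797×10^-6 = 2.463×10^-5 mol/kg
α₀ = 1/(1 + K1/[H⁺] + K1K2/[H⁺]²) = 1/(1 + 10^+2.06 + 10^+0.96) = 0.008004
DIC = [CO2*]/α₀ = 2.463×10^-5 / 0.008004 = 3.077 mmol/kg
[CO3²⁻] = α₂·DIC; α₂ = 0.07300, so [CO3²⁻] = 0.07300 × 3.077 = 0.225 mmol/kg

[CO3²⁻] = 0.225 mmol/kg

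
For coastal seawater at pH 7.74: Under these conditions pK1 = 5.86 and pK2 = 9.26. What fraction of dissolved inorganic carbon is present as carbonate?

α₂ = 1 / (1 + [H⁺]/K2 + [H⁺]²/(K1K2)) = 1 / (1 + 10^+1.52 + 10^-0.36)
   = 1 / (1 + 33.113 + 0.43652) = 1/34.550 = 0.02894

α₂ = 0.0289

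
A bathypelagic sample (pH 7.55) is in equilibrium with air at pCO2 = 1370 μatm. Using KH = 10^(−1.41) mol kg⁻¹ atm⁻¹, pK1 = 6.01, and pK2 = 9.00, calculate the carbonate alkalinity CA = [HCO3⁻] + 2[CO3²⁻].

[CO2*] = KH · pCO2 = 10^(−1.41) × 1370×10^-6 = 5.330×10^-5 mol/kg
α₀ = 1/(1 + K1/[H⁺] + K1K2/[H⁺]²) = 1/(1 + 10^+1.54 + 10^+0.09) = 0.02710
DIC = [CO2*]/α₀ = 5.330×10^-5 / 0.02710 = 1.967 mmol/kg
CA = (α₁ + 2α₂)·DIC = (0.9396 + 2×0.03334) × 1.967 = 1.98 mmol/kg

CA = 1.98 mmol/kg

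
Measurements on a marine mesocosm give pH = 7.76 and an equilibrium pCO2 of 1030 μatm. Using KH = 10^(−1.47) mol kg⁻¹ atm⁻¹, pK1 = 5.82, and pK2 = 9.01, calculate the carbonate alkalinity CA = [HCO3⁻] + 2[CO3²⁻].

[CO2*] = KH · pCO2 = 10^(−1.47) × 1030×10^-6 = 3.490×10^-5 mol/kg
α₀ = 1/(1 + K1/[H⁺] + K1K2/[H⁺]²) = 1/(1 + 10^+1.94 + 10^+0.69) = 0.01075
DIC = [CO2*]/α₀ = 3.490×10^-5 / 0.01075 = 3.246 mmol/kg
CA = (α₁ + 2α₂)·DIC = (0.9366 + 2×0.05267) × 3.246 = 3.38 mmol/kg

CA = 3.38 mmol/kg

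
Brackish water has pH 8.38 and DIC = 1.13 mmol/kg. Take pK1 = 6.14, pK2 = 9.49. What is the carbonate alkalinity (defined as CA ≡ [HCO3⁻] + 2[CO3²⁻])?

CA = 1.20 mmol/kg

CA = [HCO3⁻] + 2[CO3²⁻] = (α₁ + 2α₂)·DIC
At pH 8.38: [H⁺]/K1 = 10^-2.24 = 0.0057544, K2/[H⁺] = 10^-1.11 = 0.077625
α₁ = 1/(1 + 0.0057544 + 0.077625) = 1/1.0834 = 0.9230; α₂ = α₁·K2/[H⁺] = 0.07165
α₁ + 2α₂ = 1.0663
CA = 1.0663 × 1.13 = 1.20 mmol/kg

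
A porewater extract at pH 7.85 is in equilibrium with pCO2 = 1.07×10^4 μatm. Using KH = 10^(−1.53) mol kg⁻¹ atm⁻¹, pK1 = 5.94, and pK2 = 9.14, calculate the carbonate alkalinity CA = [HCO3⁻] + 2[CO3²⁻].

CA = 28.3 mmol/kg

[CO2*] = KH · pCO2 = 10^(−1.53) × 1.07×10^4×10^-6 = 3.158×10^-4 mol/kg
α₀ = 1/(1 + K1/[H⁺] + K1K2/[H⁺]²) = 1/(1 + 10^+1.91 + 10^+0.62) = 0.01157
DIC = [CO2*]/α₀ = 3.158×10^-4 / 0.01157 = 27.30 mmol/kg
CA = (α₁ + 2α₂)·DIC = (0.9402 + 2×0.04822) × 27.30 = 28.3 mmol/kg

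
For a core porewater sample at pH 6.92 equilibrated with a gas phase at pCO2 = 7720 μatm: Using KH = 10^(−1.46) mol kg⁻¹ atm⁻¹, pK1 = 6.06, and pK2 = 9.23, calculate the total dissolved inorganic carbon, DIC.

DIC = 2.22 mmol/kg

[CO2*] = KH · pCO2 = 10^(−1.46) × 7720×10^-6 = 2.677×10^-4 mol/kg
α₀ = 1/(1 + K1/[H⁺] + K1K2/[H⁺]²) = 1/(1 + 10^+0.86 + 10^-1.45) = 0.1208
DIC = [CO2*]/α₀ = 2.677×10^-4 / 0.1208 = 2.22 mmol/kg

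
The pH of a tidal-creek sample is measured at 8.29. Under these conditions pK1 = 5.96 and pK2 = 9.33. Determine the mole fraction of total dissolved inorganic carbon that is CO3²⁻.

α₂ = 0.0832

α₂ = 1 / (1 + [H⁺]/K2 + [H⁺]²/(K1K2)) = 1 / (1 + 10^+1.04 + 10^-1.29)
   = 1 / (1 + 10.965 + 0.051286) = 1/12.016 = 0.08322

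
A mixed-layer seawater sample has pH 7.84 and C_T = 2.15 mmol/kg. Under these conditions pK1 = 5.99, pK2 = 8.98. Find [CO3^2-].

[CO3²⁻] = 0.143 mmol/kg

α₂ = 1 / (1 + [H⁺]/K2 + [H⁺]²/(K1K2)) = 1 / (1 + 10^+1.14 + 10^-0.71)
   = 1 / (1 + 13.804 + 0.19498) = 1/14.999 = 0.06667
[CO3²⁻] = α₂ × DIC = 0.06667 × 2.15 = 0.143 mmol/kg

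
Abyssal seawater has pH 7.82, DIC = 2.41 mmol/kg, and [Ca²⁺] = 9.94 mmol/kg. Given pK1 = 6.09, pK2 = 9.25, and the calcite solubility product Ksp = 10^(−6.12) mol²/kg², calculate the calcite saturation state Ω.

Ω = 1.11

α₂ = 1 / (1 + [H⁺]/K2 + [H⁺]²/(K1K2)) = 1 / (1 + 10^+1.43 + 10^-0.30)
   = 1 / (1 + 26.915 + 0.50119) = 1/28.417 = 0.03519
[CO3²⁻] = α₂ × DIC = 0.03519 × 2.41 = 0.08481 mmol/kg
Ksp = 10^(−6.12) = 7.586×10^-7
Ω = [Ca²⁺][CO3²⁻]/Ksp = (9.94×10^-3)(8.481×10^-5) / 7.586×10^-7 = 1.11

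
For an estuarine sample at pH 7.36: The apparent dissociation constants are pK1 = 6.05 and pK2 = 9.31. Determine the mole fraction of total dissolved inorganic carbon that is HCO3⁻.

α₁ = 1 / (1 + [H⁺]/K1 + K2/[H⁺]) = 1 / (1 + 10^-1.31 + 10^-1.95)
   = 1 / (1 + 0.048978 + 0.011220) = 1/1.0602 = 0.9432

α₁ = 0.943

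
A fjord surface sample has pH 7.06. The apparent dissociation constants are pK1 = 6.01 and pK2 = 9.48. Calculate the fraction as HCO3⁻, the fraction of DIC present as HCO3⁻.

α₁ = 0.915

α₁ = 1 / (1 + [H⁺]/K1 + K2/[H⁺]) = 1 / (1 + 10^-1.05 + 10^-2.42)
   = 1 / (1 + 0.089125 + 0.0038019) = 1/1.0929 = 0.9150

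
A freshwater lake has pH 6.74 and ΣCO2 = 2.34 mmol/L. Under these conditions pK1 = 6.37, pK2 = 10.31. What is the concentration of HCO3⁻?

[HCO3⁻] = 1.64 mmol/L

α₁ = 1 / (1 + [H⁺]/K1 + K2/[H⁺]) = 1 / (1 + 10^-0.37 + 10^-3.57)
   = 1 / (1 + 0.42658 + 0.00026915) = 1/1.4268 = 0.7008
[HCO3⁻] = α₁ × DIC = 0.7008 × 2.34 = 1.64 mmol/L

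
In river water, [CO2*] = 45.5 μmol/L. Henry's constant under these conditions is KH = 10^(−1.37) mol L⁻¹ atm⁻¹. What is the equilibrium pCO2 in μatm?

pCO2 = 1070 μatm

KH = 10^(−1.37) = 4.266×10^-2 mol L⁻¹ atm⁻¹
pCO2 = [CO2*]/KH = 45.5×10^-6 / 4.266×10^-2 = 1.07×10^-3 atm = 1070 μatm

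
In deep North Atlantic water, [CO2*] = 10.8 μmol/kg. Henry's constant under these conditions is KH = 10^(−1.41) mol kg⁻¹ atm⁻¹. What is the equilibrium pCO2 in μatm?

KH = 10^(−1.41) = 3.890×10^-2 mol kg⁻¹ atm⁻¹
pCO2 = [CO2*]/KH = 10.8×10^-6 / 3.890×10^-2 = 2.78×10^-4 atm = 278 μatm

pCO2 = 278 μatm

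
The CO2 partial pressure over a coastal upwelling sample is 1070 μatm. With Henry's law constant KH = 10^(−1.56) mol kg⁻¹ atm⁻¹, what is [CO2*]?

KH = 10^(−1.56) = 2.754×10^-2 mol kg⁻¹ atm⁻¹
[CO2*] = KH · pCO2 = 2.754×10^-2 × 1070×10^-6 atm = 2.95×10^-5 mol/kg

[CO2*] = 29.5 μmol/kg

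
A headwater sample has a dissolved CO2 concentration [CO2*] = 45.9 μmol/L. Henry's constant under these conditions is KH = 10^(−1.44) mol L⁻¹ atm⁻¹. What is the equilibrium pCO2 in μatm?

pCO2 = 1260 μatm

KH = 10^(−1.44) = 3.631×10^-2 mol L⁻¹ atm⁻¹
pCO2 = [CO2*]/KH = 45.9×10^-6 / 3.631×10^-2 = 1.26×10^-3 atm = 1260 μatm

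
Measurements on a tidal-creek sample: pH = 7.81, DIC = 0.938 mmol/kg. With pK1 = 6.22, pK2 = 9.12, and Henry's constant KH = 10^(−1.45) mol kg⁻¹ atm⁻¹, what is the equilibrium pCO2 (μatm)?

pCO2 = 632 μatm

α₀ = 1 / (1 + K1/[H⁺] + K1K2/[H⁺]²) = 1 / (1 + 10^+1.59 + 10^+0.28)
   = 1 / (1 + 38.905 + 1.9055) = 1/41.810 = 0.02392
[CO2*] = α₀ × DIC = 0.02392 × 0.938 = 0.02243 mmol/kg
pCO2 = [CO2*]/KH = 2.243×10^-5 / 3.548×10^-2 = 632 μatm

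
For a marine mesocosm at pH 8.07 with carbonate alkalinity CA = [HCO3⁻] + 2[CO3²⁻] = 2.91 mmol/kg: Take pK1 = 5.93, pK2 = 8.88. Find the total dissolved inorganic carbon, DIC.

DIC = 2.58 mmol/kg

CA = [HCO3⁻] + 2[CO3²⁻] = (α₁ + 2α₂)·DIC
At pH 8.07: [H⁺]/K1 = 10^-2.14 = 0.0072444, K2/[H⁺] = 10^-0.81 = 0.15488
α₁ = 1/(1 + 0.0072444 + 0.15488) = 1/1.1621 = 0.8605; α₂ = α₁·K2/[H⁺] = 0.1333
α₁ + 2α₂ = 1.1270
DIC = CA / (α₁ + 2α₂) = 2.91 / 1.1270 = 2.58 mmol/kg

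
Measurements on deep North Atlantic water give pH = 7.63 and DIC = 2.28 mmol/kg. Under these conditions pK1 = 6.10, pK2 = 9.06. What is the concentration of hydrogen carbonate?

α₁ = 1 / (1 + [H⁺]/K1 + K2/[H⁺]) = 1 / (1 + 10^-1.53 + 10^-1.43)
   = 1 / (1 + 0.029512 + 0.037154) = 1/1.0667 = 0.9375
[HCO3⁻] = α₁ × DIC = 0.9375 × 2.28 = 2.14 mmol/kg

[HCO3⁻] = 2.14 mmol/kg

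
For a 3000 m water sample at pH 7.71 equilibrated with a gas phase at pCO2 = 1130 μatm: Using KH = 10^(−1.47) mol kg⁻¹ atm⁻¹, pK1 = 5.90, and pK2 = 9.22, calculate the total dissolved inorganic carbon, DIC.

DIC = 2.59 mmol/kg

[CO2*] = KH · pCO2 = 10^(−1.47) × 1130×10^-6 = 3.829×10^-5 mol/kg
α₀ = 1/(1 + K1/[H⁺] + K1K2/[H⁺]²) = 1/(1 + 10^+1.81 + 10^+0.30) = 0.01480
DIC = [CO2*]/α₀ = 3.829×10^-5 / 0.01480 = 2.59 mmol/kg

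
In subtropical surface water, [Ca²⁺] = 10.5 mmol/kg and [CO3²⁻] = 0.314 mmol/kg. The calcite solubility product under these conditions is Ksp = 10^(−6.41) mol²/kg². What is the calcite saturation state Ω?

Ω = 8.47

Ksp = 10^(−6.41) = 3.890×10^-7
Ω = [Ca²⁺][CO3²⁻]/Ksp = (10.5×10^-3)(0.314×10^-3) / 3.890×10^-7 = 8.47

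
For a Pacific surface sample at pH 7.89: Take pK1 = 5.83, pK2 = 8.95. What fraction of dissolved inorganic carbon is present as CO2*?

α₀ = 1 / (1 + K1/[H⁺] + K1K2/[H⁺]²) = 1 / (1 + 10^+2.06 + 10^+1.00)
   = 1 / (1 + 114.82 + 10.000) = 1/125.82 = 0.007948

α₀ = 0.00795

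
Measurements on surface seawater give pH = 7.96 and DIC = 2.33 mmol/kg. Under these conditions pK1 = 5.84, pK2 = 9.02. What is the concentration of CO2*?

[CO2*] = 16.1 μmol/kg

α₀ = 1 / (1 + K1/[H⁺] + K1K2/[H⁺]²) = 1 / (1 + 10^+2.12 + 10^+1.06)
   = 1 / (1 + 131.83 + 11.482) = 1/144.31 = 0.006930
[CO2*] = α₀ × DIC = 0.006930 × 2.33 = 0.0161 mmol/kg = 16.1 μmol/kg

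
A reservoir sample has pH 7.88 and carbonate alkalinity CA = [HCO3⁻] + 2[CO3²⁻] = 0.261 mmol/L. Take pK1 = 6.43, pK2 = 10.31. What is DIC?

DIC = 0.269 mmol/L

CA = [HCO3⁻] + 2[CO3²⁻] = (α₁ + 2α₂)·DIC
At pH 7.88: [H⁺]/K1 = 10^-1.45 = 0.035481, K2/[H⁺] = 10^-2.43 = 0.0037154
α₁ = 1/(1 + 0.035481 + 0.0037154) = 1/1.0392 = 0.9623; α₂ = α₁·K2/[H⁺] = 0.003575
α₁ + 2α₂ = 0.9694
DIC = CA / (α₁ + 2α₂) = 0.261 / 0.9694 = 0.269 mmol/L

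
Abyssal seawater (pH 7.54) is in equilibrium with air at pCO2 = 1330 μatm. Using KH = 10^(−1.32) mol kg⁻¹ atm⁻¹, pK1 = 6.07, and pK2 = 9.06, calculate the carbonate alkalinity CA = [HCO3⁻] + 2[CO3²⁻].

[CO2*] = KH · pCO2 = 10^(−1.32) × 1330×10^-6 = 6.366×10^-5 mol/kg
α₀ = 1/(1 + K1/[H⁺] + K1K2/[H⁺]²) = 1/(1 + 10^+1.47 + 10^-0.05) = 0.03184
DIC = [CO2*]/α₀ = 6.366×10^-5 / 0.03184 = 1.999 mmol/kg
CA = (α₁ + 2α₂)·DIC = (0.9398 + 2×0.02838) × 1.999 = 1.99 mmol/kg

CA = 1.99 mmol/kg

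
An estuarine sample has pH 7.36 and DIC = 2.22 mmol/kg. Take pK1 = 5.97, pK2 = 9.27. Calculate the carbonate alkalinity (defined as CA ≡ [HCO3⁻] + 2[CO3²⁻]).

CA = 2.16 mmol/kg

CA = [HCO3⁻] + 2[CO3²⁻] = (α₁ + 2α₂)·DIC
At pH 7.36: [H⁺]/K1 = 10^-1.39 = 0.040738, K2/[H⁺] = 10^-1.91 = 0.012303
α₁ = 1/(1 + 0.040738 + 0.012303) = 1/1.0530 = 0.9496; α₂ = α₁·K2/[H⁺] = 0.01168
α₁ + 2α₂ = 0.9730
CA = 0.9730 × 2.22 = 2.16 mmol/kg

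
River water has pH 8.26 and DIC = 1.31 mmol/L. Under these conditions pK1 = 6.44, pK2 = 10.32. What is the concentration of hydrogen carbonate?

[HCO3⁻] = 1.28 mmol/L

α₁ = 1 / (1 + [H⁺]/K1 + K2/[H⁺]) = 1 / (1 + 10^-1.82 + 10^-2.06)
   = 1 / (1 + 0.015136 + 0.0087096) = 1/1.0238 = 0.9767
[HCO3⁻] = α₁ × DIC = 0.9767 × 1.31 = 1.28 mmol/L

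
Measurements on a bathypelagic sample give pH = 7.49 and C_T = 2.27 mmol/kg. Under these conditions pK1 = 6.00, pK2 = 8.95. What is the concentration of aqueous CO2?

α₀ = 1 / (1 + K1/[H⁺] + K1K2/[H⁺]²) = 1 / (1 + 10^+1.49 + 10^+0.03)
   = 1 / (1 + 30.903 + 1.0715) = 1/32.974 = 0.03033
[CO2*] = α₀ × DIC = 0.03033 × 2.27 = 0.0688 mmol/kg

[CO2*] = 0.0688 mmol/kg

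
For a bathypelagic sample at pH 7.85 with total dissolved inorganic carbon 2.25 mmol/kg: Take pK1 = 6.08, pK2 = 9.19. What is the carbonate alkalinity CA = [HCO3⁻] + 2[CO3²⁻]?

CA = 2.31 mmol/kg

CA = [HCO3⁻] + 2[CO3²⁻] = (α₁ + 2α₂)·DIC
At pH 7.85: [H⁺]/K1 = 10^-1.77 = 0.016982, K2/[H⁺] = 10^-1.34 = 0.045709
α₁ = 1/(1 + 0.016982 + 0.045709) = 1/1.0627 = 0.9410; α₂ = α₁·K2/[H⁺] = 0.04301
α₁ + 2α₂ = 1.0270
CA = 1.0270 × 2.25 = 2.31 mmol/kg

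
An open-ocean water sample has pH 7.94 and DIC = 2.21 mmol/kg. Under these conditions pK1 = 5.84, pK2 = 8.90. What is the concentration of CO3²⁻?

[CO3²⁻] = 0.217 mmol/kg

α₂ = 1 / (1 + [H⁺]/K2 + [H⁺]²/(K1K2)) = 1 / (1 + 10^+0.96 + 10^-1.14)
   = 1 / (1 + 9.1201 + 0.072444) = 1/10.193 = 0.09811
[CO3²⁻] = α₂ × DIC = 0.09811 × 2.21 = 0.217 mmol/kg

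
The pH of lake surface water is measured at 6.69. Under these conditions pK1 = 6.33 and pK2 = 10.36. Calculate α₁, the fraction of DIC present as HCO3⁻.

α₁ = 1 / (1 + [H⁺]/K1 + K2/[H⁺]) = 1 / (1 + 10^-0.36 + 10^-3.67)
   = 1 / (1 + 0.43652 + 0.00021380) = 1/1.4367 = 0.6960

α₁ = 0.696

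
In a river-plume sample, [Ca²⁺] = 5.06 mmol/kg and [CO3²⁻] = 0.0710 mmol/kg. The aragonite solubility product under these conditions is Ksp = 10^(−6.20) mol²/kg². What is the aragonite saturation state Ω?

Ω = 0.569

Ksp = 10^(−6.20) = 6.310×10^-7
Ω = [Ca²⁺][CO3²⁻]/Ksp = (5.06×10^-3)(0.0710×10^-3) / 6.310×10^-7 = 0.569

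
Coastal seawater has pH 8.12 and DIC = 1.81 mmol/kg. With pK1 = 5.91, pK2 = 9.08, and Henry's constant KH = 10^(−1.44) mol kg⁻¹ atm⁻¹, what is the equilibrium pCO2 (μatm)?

pCO2 = 275 μatm

α₀ = 1 / (1 + K1/[H⁺] + K1K2/[H⁺]²) = 1 / (1 + 10^+2.21 + 10^+1.25)
   = 1 / (1 + 162.18 + 17.783) = 1/180.96 = 0.005526
[CO2*] = α₀ × DIC = 0.005526 × 1.81 = 0.01000 mmol/kg = 10.00 μmol/kg
pCO2 = [CO2*]/KH = 1.000×10^-5 / 3.631×10^-2 = 275 μatm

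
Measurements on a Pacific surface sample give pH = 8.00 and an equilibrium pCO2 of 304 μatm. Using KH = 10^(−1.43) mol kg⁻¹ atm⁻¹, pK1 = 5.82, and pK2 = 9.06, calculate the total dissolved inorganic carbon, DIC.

[CO2*] = KH · pCO2 = 10^(−1.43) × 304×10^-6 = 1.129×10^-5 mol/kg
α₀ = 1/(1 + K1/[H⁺] + K1K2/[H⁺]²) = 1/(1 + 10^+2.18 + 10^+1.12) = 0.006041
DIC = [CO2*]/α₀ = 1.129×10^-5 / 0.006041 = 1.87 mmol/kg

DIC = 1.87 mmol/kg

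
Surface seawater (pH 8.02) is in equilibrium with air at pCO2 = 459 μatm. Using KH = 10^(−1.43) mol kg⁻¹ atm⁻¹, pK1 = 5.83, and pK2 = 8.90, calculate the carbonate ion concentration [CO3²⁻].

[CO2*] = KH · pCO2 = 10^(−1.43) × 459×10^-6 = 1.705×10^-5 mol/kg
α₀ = 1/(1 + K1/[H⁺] + K1K2/[H⁺]²) = 1/(1 + 10^+2.19 + 10^+1.31) = 0.005672
DIC = [CO2*]/α₀ = 1.705×10^-5 / 0.005672 = 3.007 mmol/kg
[CO3²⁻] = α₂·DIC; α₂ = 0.1158, so [CO3²⁻] = 0.1158 × 3.007 = 0.348 mmol/kg

[CO3²⁻] = 0.348 mmol/kg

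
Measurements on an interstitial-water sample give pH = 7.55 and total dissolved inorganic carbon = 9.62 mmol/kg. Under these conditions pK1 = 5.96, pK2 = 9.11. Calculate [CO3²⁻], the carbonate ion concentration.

α₂ = 1 / (1 + [H⁺]/K2 + [H⁺]²/(K1K2)) = 1 / (1 + 10^+1.56 + 10^-0.03)
   = 1 / (1 + 36.308 + 0.93325) = 1/38.241 = 0.02615
[CO3²⁻] = α₂ × DIC = 0.02615 × 9.62 = 0.252 mmol/kg

[CO3²⁻] = 0.252 mmol/kg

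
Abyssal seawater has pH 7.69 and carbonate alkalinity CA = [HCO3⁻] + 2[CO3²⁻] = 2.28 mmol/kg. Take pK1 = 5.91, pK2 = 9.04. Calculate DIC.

DIC = 2.22 mmol/kg

CA = [HCO3⁻] + 2[CO3²⁻] = (α₁ + 2α₂)·DIC
At pH 7.69: [H⁺]/K1 = 10^-1.78 = 0.016596, K2/[H⁺] = 10^-1.35 = 0.044668
α₁ = 1/(1 + 0.016596 + 0.044668) = 1/1.0613 = 0.9423; α₂ = α₁·K2/[H⁺] = 0.04209
α₁ + 2α₂ = 1.0265
DIC = CA / (α₁ + 2α₂) = 2.28 / 1.0265 = 2.22 mmol/kg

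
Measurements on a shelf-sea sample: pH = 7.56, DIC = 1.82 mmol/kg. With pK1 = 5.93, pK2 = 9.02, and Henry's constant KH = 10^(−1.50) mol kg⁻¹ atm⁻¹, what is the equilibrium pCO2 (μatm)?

α₀ = 1 / (1 + K1/[H⁺] + K1K2/[H⁺]²) = 1 / (1 + 10^+1.63 + 10^+0.17)
   = 1 / (1 + 42.658 + 1.4791) = 1/45.137 = 0.02215
[CO2*] = α₀ × DIC = 0.02215 × 1.82 = 0.04032 mmol/kg
pCO2 = [CO2*]/KH = 4.032×10^-5 / 3.162×10^-2 = 1280 μatm

pCO2 = 1280 μatm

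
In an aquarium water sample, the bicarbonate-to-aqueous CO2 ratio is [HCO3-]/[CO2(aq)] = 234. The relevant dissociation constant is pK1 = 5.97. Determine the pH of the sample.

pH = 8.34

From K1 = [H⁺][HCO3-]/[CO2(aq)]:  pH = pK1 + log₁₀([HCO3-]/[CO2(aq)])
log₁₀(234) = +2.369
pH = 5.97 + (+2.369) = 8.34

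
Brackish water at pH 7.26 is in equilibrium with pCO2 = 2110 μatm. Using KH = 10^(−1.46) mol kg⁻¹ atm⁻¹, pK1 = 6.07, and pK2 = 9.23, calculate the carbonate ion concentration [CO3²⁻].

[CO2*] = KH · pCO2 = 10^(−1.46) × 2110×10^-6 = 7.316×10^-5 mol/kg
α₀ = 1/(1 + K1/[H⁺] + K1K2/[H⁺]²) = 1/(1 + 10^+1.19 + 10^-0.78) = 0.06005
DIC = [CO2*]/α₀ = 7.316×10^-5 / 0.06005 = 1.218 mmol/kg
[CO3²⁻] = α₂·DIC; α₂ = 0.009965, so [CO3²⁻] = 0.009965 × 1.218 = 0.0121 mmol/kg = 12.1 μmol/kg

[CO3²⁻] = 12.1 μmol/kg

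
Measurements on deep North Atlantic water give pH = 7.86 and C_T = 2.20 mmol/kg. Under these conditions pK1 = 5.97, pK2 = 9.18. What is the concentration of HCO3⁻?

[HCO3⁻] = 2.07 mmol/kg

α₁ = 1 / (1 + [H⁺]/K1 + K2/[H⁺]) = 1 / (1 + 10^-1.89 + 10^-1.32)
   = 1 / (1 + 0.012882 + 0.047863) = 1/1.0607 = 0.9427
[HCO3⁻] = α₁ × DIC = 0.9427 × 2.20 = 2.07 mmol/kg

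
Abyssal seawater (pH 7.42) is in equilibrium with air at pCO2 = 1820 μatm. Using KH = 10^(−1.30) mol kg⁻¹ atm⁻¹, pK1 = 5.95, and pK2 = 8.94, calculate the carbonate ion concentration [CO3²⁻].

[CO2*] = KH · pCO2 = 10^(−1.30) × 1820×10^-6 = 9.122×10^-5 mol/kg
α₀ = 1/(1 + K1/[H⁺] + K1K2/[H⁺]²) = 1/(1 + 10^+1.47 + 10^-0.05) = 0.03184
DIC = [CO2*]/α₀ = 9.122×10^-5 / 0.03184 = 2.864 mmol/kg
[CO3²⁻] = α₂·DIC; α₂ = 0.02838, so [CO3²⁻] = 0.02838 × 2.864 = 0.0813 mmol/kg

[CO3²⁻] = 0.0813 mmol/kg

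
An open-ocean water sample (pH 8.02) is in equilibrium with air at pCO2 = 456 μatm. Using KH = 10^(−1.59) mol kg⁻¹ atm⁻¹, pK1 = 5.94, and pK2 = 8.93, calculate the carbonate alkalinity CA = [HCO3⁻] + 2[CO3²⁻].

CA = 1.76 mmol/kg

[CO2*] = KH · pCO2 = 10^(−1.59) × 456×10^-6 = 1.172×10^-5 mol/kg
α₀ = 1/(1 + K1/[H⁺] + K1K2/[H⁺]²) = 1/(1 + 10^+2.08 + 10^+1.17) = 0.007352
DIC = [CO2*]/α₀ = 1.172×10^-5 / 0.007352 = 1.594 mmol/kg
CA = (α₁ + 2α₂)·DIC = (0.8839 + 2×0.1087) × 1.594 = 1.76 mmol/kg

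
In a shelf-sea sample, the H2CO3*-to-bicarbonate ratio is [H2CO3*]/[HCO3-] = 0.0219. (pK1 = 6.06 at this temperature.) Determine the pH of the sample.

From K1 = [H⁺][HCO3-]/[H2CO3*]:  pH = pK1 − log₁₀([H2CO3*]/[HCO3-])
log₁₀(0.0219) = -1.660
pH = 6.06 − (-1.660) = 7.72

pH = 7.72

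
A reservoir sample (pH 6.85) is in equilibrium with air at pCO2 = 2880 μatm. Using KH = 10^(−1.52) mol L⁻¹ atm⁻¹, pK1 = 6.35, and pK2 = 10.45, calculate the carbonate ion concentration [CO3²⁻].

[CO3²⁻] = 0.0691 μmol/L

[CO2*] = KH · pCO2 = 10^(−1.52) × 2880×10^-6 = 8.697×10^-5 mol/L
α₀ = 1/(1 + K1/[H⁺] + K1K2/[H⁺]²) = 1/(1 + 10^+0.50 + 10^-3.10) = 0.2402
DIC = [CO2*]/α₀ = 8.697×10^-5 / 0.2402 = 0.3621 mmol/L
[CO3²⁻] = α₂·DIC; α₂ = 0.0001908, so [CO3²⁻] = 0.0001908 × 0.3621 = 6.91×10^-5 mmol/L = 0.0691 μmol/L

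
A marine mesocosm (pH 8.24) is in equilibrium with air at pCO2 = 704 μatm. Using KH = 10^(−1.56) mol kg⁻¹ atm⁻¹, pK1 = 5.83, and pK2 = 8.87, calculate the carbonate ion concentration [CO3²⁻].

[CO3²⁻] = 1.17 mmol/kg

[CO2*] = KH · pCO2 = 10^(−1.56) × 704×10^-6 = 1.939×10^-5 mol/kg
α₀ = 1/(1 + K1/[H⁺] + K1K2/[H⁺]²) = 1/(1 + 10^+2.41 + 10^+1.78) = 0.003142
DIC = [CO2*]/α₀ = 1.939×10^-5 / 0.003142 = 6.172 mmol/kg
[CO3²⁻] = α₂·DIC; α₂ = 0.1893, so [CO3²⁻] = 0.1893 × 6.172 = 1.17 mmol/kg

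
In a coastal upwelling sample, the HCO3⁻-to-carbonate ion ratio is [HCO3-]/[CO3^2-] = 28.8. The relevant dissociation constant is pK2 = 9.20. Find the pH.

pH = 7.74

From K2 = [H⁺][CO3^2-]/[HCO3-]:  pH = pK2 − log₁₀([HCO3-]/[CO3^2-])
log₁₀(28.8) = +1.459
pH = 9.20 − (+1.459) = 7.74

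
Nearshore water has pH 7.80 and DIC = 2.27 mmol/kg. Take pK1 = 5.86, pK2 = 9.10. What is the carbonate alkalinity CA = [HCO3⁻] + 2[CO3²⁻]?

CA = [HCO3⁻] + 2[CO3²⁻] = (α₁ + 2α₂)·DIC
At pH 7.80: [H⁺]/K1 = 10^-1.94 = 0.011482, K2/[H⁺] = 10^-1.30 = 0.050119
α₁ = 1/(1 + 0.011482 + 0.050119) = 1/1.0616 = 0.9420; α₂ = α₁·K2/[H⁺] = 0.04721
α₁ + 2α₂ = 1.0364
CA = 1.0364 × 2.27 = 2.35 mmol/kg

CA = 2.35 mmol/kg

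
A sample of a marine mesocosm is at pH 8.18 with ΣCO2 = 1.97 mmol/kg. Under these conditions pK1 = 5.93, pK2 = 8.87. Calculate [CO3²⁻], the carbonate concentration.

[CO3²⁻] = 0.332 mmol/kg

α₂ = 1 / (1 + [H⁺]/K2 + [H⁺]²/(K1K2)) = 1 / (1 + 10^+0.69 + 10^-1.56)
   = 1 / (1 + 4.8978 + 0.027542) = 1/5.9253 = 0.1688
[CO3²⁻] = α₂ × DIC = 0.1688 × 1.97 = 0.332 mmol/kg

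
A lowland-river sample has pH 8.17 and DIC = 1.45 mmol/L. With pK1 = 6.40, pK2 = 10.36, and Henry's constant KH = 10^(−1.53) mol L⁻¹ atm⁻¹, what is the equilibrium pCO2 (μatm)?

pCO2 = 815 μatm

α₀ = 1 / (1 + K1/[H⁺] + K1K2/[H⁺]²) = 1 / (1 + 10^+1.77 + 10^-0.42)
   = 1 / (1 + 58.884 + 0.38019) = 1/60.265 = 0.01659
[CO2*] = α₀ × DIC = 0.01659 × 1.45 = 0.02406 mmol/L
pCO2 = [CO2*]/KH = 2.406×10^-5 / 2.951×10^-2 = 815 μatm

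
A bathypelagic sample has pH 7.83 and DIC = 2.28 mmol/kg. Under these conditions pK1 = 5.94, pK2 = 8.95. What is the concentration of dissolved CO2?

α₀ = 1 / (1 + K1/[H⁺] + K1K2/[H⁺]²) = 1 / (1 + 10^+1.89 + 10^+0.77)
   = 1 / (1 + 77.625 + 5.8884) = 1/84.513 = 0.01183
[CO2*] = α₀ × DIC = 0.01183 × 2.28 = 0.0270 mmol/kg

[CO2*] = 0.0270 mmol/kg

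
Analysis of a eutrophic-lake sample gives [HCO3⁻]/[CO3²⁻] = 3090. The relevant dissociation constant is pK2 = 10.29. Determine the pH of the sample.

From K2 = [H⁺][CO3²⁻]/[HCO3⁻]:  pH = pK2 − log₁₀([HCO3⁻]/[CO3²⁻])
log₁₀(3090) = +3.490
pH = 10.29 − (+3.490) = 6.80

pH = 6.80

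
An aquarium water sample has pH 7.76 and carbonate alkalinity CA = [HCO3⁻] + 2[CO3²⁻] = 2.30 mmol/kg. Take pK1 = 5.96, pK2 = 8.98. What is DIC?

CA = [HCO3⁻] + 2[CO3²⁻] = (α₁ + 2α₂)·DIC
At pH 7.76: [H⁺]/K1 = 10^-1.80 = 0.015849, K2/[H⁺] = 10^-1.22 = 0.060256
α₁ = 1/(1 + 0.015849 + 0.060256) = 1/1.0761 = 0.9293; α₂ = α₁·K2/[H⁺] = 0.05599
α₁ + 2α₂ = 1.0413
DIC = CA / (α₁ + 2α₂) = 2.30 / 1.0413 = 2.21 mmol/kg

DIC = 2.21 mmol/kg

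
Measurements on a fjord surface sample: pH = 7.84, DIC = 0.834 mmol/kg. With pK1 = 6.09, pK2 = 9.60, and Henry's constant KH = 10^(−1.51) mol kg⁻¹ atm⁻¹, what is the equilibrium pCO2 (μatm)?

pCO2 = 464 μatm

α₀ = 1 / (1 + K1/[H⁺] + K1K2/[H⁺]²) = 1 / (1 + 10^+1.75 + 10^-0.01)
   = 1 / (1 + 56.234 + 0.97724) = 1/58.211 = 0.01718
[CO2*] = α₀ × DIC = 0.01718 × 0.834 = 0.01433 mmol/kg = 14.33 μmol/kg
pCO2 = [CO2*]/KH = 1.433×10^-5 / 3.090×10^-2 = 464 μatm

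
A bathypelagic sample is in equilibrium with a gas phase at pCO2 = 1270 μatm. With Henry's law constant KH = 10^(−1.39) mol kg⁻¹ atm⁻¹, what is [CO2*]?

KH = 10^(−1.39) = 4.074×10^-2 mol kg⁻¹ atm⁻¹
[CO2*] = KH · pCO2 = 4.074×10^-2 × 1270×10^-6 atm = 5.17×10^-5 mol/kg

[CO2*] = 51.7 μmol/kg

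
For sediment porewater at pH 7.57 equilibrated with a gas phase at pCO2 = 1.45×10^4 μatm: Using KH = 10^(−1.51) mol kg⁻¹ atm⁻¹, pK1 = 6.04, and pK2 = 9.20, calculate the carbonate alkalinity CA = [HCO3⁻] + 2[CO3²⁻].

[CO2*] = KH · pCO2 = 10^(−1.51) × 1.45×10^4×10^-6 = 4.481×10^-4 mol/kg
α₀ = 1/(1 + K1/[H⁺] + K1K2/[H⁺]²) = 1/(1 + 10^+1.53 + 10^-0.10) = 0.02803
DIC = [CO2*]/α₀ = 4.481×10^-4 / 0.02803 = 15.99 mmol/kg
CA = (α₁ + 2α₂)·DIC = (0.9497 + 2×0.02226) × 15.99 = 15.9 mmol/kg

CA = 15.9 mmol/kg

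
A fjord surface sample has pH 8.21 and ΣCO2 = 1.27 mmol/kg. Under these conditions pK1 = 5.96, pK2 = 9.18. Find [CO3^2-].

[CO3²⁻] = 0.122 mmol/kg

α₂ = 1 / (1 + [H⁺]/K2 + [H⁺]²/(K1K2)) = 1 / (1 + 10^+0.97 + 10^-1.28)
   = 1 / (1 + 9.3325 + 0.052481) = 1/10.385 = 0.09629
[CO3²⁻] = α₂ × DIC = 0.09629 × 1.27 = 0.122 mmol/kg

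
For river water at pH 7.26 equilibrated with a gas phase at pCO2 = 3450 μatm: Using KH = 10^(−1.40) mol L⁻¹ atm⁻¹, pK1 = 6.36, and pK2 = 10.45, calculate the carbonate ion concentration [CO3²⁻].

[CO3²⁻] = 0.704 μmol/L

[CO2*] = KH · pCO2 = 10^(−1.40) × 3450×10^-6 = 1.373×10^-4 mol/L
α₀ = 1/(1 + K1/[H⁺] + K1K2/[H⁺]²) = 1/(1 + 10^+0.90 + 10^-2.29) = 0.1118
DIC = [CO2*]/α₀ = 1.373×10^-4 / 0.1118 = 1.229 mmol/L
[CO3²⁻] = α₂·DIC; α₂ = 0.0005731, so [CO3²⁻] = 0.0005731 × 1.229 = 0.000704 mmol/L = 0.704 μmol/L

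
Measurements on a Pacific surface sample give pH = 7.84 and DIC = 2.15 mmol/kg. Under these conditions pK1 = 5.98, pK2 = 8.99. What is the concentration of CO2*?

[CO2*] = 0.0274 mmol/kg

α₀ = 1 / (1 + K1/[H⁺] + K1K2/[H⁺]²) = 1 / (1 + 10^+1.86 + 10^+0.71)
   = 1 / (1 + 72.444 + 5.1286) = 1/78.572 = 0.01273
[CO2*] = α₀ × DIC = 0.01273 × 2.15 = 0.0274 mmol/kg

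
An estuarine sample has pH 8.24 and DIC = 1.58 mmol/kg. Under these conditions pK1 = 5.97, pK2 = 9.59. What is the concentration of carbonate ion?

α₂ = 1 / (1 + [H⁺]/K2 + [H⁺]²/(K1K2)) = 1 / (1 + 10^+1.35 + 10^-0.92)
   = 1 / (1 + 22.387 + 0.12023) = 1/23.507 = 0.04254
[CO3²⁻] = α₂ × DIC = 0.04254 × 1.58 = 0.0672 mmol/kg

[CO3²⁻] = 0.0672 mmol/kg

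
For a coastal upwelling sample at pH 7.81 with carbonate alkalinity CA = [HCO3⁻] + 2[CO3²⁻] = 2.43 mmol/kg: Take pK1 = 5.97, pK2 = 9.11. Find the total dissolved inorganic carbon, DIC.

DIC = 2.35 mmol/kg

CA = [HCO3⁻] + 2[CO3²⁻] = (α₁ + 2α₂)·DIC
At pH 7.81: [H⁺]/K1 = 10^-1.84 = 0.014454, K2/[H⁺] = 10^-1.30 = 0.050119
α₁ = 1/(1 + 0.014454 + 0.050119) = 1/1.0646 = 0.9393; α₂ = α₁·K2/[H⁺] = 0.04708
α₁ + 2α₂ = 1.0335
DIC = CA / (α₁ + 2α₂) = 2.43 / 1.0335 = 2.35 mmol/kg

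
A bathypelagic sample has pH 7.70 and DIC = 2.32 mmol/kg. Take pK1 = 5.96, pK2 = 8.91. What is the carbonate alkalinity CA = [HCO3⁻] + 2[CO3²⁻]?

CA = 2.41 mmol/kg

CA = [HCO3⁻] + 2[CO3²⁻] = (α₁ + 2α₂)·DIC
At pH 7.70: [H⁺]/K1 = 10^-1.74 = 0.018197, K2/[H⁺] = 10^-1.21 = 0.061660
α₁ = 1/(1 + 0.018197 + 0.061660) = 1/1.0799 = 0.9260; α₂ = α₁·K2/[H⁺] = 0.05710
α₁ + 2α₂ = 1.0402
CA = 1.0402 × 2.32 = 2.41 mmol/kg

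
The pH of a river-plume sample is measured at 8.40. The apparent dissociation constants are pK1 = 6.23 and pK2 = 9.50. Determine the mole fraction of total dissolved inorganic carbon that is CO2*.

α₀ = 1 / (1 + K1/[H⁺] + K1K2/[H⁺]²) = 1 / (1 + 10^+2.17 + 10^+1.07)
   = 1 / (1 + 147.91 + 11.749) = 1/160.66 = 0.006224

α₀ = 0.00622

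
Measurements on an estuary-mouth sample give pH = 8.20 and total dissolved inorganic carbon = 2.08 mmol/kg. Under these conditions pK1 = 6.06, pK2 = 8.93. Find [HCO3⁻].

[HCO3⁻] = 1.74 mmol/kg

α₁ = 1 / (1 + [H⁺]/K1 + K2/[H⁺]) = 1 / (1 + 10^-2.14 + 10^-0.73)
   = 1 / (1 + 0.0072444 + 0.18621) = 1/1.1935 = 0.8379
[HCO3⁻] = α₁ × DIC = 0.8379 × 2.08 = 1.74 mmol/kg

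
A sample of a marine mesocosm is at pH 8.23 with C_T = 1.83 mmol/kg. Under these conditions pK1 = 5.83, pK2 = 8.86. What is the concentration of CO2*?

α₀ = 1 / (1 + K1/[H⁺] + K1K2/[H⁺]²) = 1 / (1 + 10^+2.40 + 10^+1.77)
   = 1 / (1 + 251.19 + 58.884) = 1/311.07 = 0.003215
[CO2*] = α₀ × DIC = 0.003215 × 1.83 = 0.00588 mmol/kg = 5.88 μmol/kg

[CO2*] = 5.88 μmol/kg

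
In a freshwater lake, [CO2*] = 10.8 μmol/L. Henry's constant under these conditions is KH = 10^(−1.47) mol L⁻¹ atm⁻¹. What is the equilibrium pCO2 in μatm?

pCO2 = 319 μatm

KH = 10^(−1.47) = 3.388×10^-2 mol L⁻¹ atm⁻¹
pCO2 = [CO2*]/KH = 10.8×10^-6 / 3.388×10^-2 = 3.19×10^-4 atm = 319 μatm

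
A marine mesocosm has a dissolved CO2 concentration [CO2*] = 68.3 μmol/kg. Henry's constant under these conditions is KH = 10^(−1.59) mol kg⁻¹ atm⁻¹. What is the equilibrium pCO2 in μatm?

pCO2 = 2660 μatm

KH = 10^(−1.59) = 2.570×10^-2 mol kg⁻¹ atm⁻¹
pCO2 = [CO2*]/KH = 68.3×10^-6 / 2.570×10^-2 = 2.66×10^-3 atm = 2660 μatm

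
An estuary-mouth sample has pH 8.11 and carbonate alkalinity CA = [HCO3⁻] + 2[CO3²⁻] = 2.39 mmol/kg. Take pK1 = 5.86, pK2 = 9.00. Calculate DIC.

DIC = 2.16 mmol/kg

CA = [HCO3⁻] + 2[CO3²⁻] = (α₁ + 2α₂)·DIC
At pH 8.11: [H⁺]/K1 = 10^-2.25 = 0.0056234, K2/[H⁺] = 10^-0.89 = 0.12882
α₁ = 1/(1 + 0.0056234 + 0.12882) = 1/1.1344 = 0.8815; α₂ = α₁·K2/[H⁺] = 0.1136
α₁ + 2α₂ = 1.1086
DIC = CA / (α₁ + 2α₂) = 2.39 / 1.1086 = 2.16 mmol/kg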